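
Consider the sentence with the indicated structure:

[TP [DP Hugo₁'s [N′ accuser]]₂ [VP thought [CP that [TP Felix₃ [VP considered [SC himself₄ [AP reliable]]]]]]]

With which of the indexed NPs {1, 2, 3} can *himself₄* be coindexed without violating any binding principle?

{3}

*himself* is an anaphor, so Principle A applies: it must be bound in its binding domain.
Binding domain of *himself₄*: the embedded TP, whose subject is Felix₃.
*Hugo₁* does not c-command the anaphor → cannot bind it.
*[Hugo₁'s accuser]₂* c-commands the anaphor but is outside its binding domain → cannot satisfy Principle A.
*Felix₃* c-commands the anaphor within its binding domain → licit binder.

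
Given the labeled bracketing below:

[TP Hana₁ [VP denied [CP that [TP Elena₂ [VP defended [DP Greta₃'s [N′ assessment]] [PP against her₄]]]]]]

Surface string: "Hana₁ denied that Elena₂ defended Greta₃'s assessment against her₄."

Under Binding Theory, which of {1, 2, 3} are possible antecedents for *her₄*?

*her* is a pronoun, so Principle B applies: it must be free in its binding domain.
Binding domain of *her₄*: the embedded TP, whose subject is Elena₂.
*Hana₁* c-commands the pronoun but from outside its binding domain, and is not c-commanded by it → coindexation permitted.
*Elena₂* c-commands the pronoun within its binding domain → coindexation would violate Principle B.
*Greta₃* and the pronoun do not c-command one another → neither Principle B nor Principle C is at stake; coindexation permitted.

{1, 3}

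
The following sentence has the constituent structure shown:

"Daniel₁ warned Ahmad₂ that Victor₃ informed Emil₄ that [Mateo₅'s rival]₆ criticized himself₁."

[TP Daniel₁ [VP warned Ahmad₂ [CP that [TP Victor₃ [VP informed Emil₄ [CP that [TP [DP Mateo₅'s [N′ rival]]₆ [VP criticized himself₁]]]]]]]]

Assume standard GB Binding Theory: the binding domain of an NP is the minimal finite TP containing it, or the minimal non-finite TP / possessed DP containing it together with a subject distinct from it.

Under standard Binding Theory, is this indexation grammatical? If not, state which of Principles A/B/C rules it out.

The two coindexed NPs are *Daniel₁* and *himself₁*.
*himself₁* is an anaphor. Principle A requires it to be bound within its binding domain — the embedded TP, whose subject is [Mateo₅'s rival]₆.
Within that domain it is c-commanded by *[Mateo₅'s rival]₆*, which does not share its index.
*Daniel₁* does c-command the anaphor, but from outside its binding domain.
The anaphor is unbound in its domain → Principle A violation.

Principle A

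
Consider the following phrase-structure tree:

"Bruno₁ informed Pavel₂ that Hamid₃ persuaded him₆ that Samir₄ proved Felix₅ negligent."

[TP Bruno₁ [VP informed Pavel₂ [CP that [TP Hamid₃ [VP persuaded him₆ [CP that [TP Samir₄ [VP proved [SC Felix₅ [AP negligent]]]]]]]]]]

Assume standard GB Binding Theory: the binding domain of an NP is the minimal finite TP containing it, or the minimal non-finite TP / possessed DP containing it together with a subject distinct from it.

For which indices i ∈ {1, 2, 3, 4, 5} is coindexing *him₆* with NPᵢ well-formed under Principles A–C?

*him* is a pronoun, so Principle B applies: it must be free in its binding domain.
Binding domain of *him₆*: the embedded TP, whose subject is Hamid₃.
*Bruno₁* c-commands the pronoun but from outside its binding domain, and is not c-commanded by it → coindexation permitted.
*Pavel₂* c-commands the pronoun but from outside its binding domain, and is not c-commanded by it → coindexation permitted.
*Hamid₃* c-commands the pronoun within its binding domain → coindexation would violate Principle B.
*Samir₄*: the pronoun c-commands this R-expression → coindexation would violate Principle C on *Samir₄*.
*Felix₅*: the pronoun c-commands this R-expression → coindexation would violate Principle C on *Felix₅*.

{1, 2}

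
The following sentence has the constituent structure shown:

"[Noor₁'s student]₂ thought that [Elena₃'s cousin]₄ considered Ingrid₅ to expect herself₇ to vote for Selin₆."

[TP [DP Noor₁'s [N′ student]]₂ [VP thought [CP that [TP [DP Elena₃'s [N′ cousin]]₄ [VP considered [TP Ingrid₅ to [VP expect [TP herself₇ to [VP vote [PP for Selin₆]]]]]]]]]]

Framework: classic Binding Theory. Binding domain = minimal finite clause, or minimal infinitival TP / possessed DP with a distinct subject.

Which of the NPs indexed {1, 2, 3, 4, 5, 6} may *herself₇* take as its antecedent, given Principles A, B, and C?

*herself* is an anaphor, so Principle A applies: it must be bound in its binding domain.
Binding domain of *herself₇*: the embedded TP, whose subject is Ingrid₅.
*Noor₁* does not c-command the anaphor → cannot bind it.
*[Noor₁'s student]₂* c-commands the anaphor but is outside its binding domain → cannot satisfy Principle A.
*Elena₃* does not c-command the anaphor → cannot bind it.
*[Elena₃'s cousin]₄* c-commands the anaphor but is outside its binding domain → cannot satisfy Principle A.
*Ingrid₅* c-commands the anaphor within its binding domain → licit binder.
*Selin₆* does not c-command the anaphor → cannot bind it.

{5}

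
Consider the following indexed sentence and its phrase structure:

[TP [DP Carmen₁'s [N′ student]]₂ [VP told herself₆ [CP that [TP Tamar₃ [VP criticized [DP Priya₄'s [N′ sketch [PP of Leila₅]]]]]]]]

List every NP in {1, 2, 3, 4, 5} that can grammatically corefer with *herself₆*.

{2}

*herself* is an anaphor, so Principle A applies: it must be bound in its binding domain.
Binding domain of *herself₆*: the matrix TP, whose subject is [Carmen₁'s student]₂.
*Carmen₁* does not c-command the anaphor → cannot bind it.
*[Carmen₁'s student]₂* c-commands the anaphor within its binding domain → licit binder.
*Tamar₃* does not c-command the anaphor → cannot bind it.
*Priya₄* does not c-command the anaphor → cannot bind it.
*Leila₅* does not c-command the anaphor → cannot bind it.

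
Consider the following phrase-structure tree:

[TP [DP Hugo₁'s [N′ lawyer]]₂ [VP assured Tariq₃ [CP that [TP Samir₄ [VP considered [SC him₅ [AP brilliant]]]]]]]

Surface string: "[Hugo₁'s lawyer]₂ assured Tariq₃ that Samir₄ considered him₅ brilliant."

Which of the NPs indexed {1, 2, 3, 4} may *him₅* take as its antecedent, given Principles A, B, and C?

*him* is a pronoun, so Principle B applies: it must be free in its binding domain.
Binding domain of *him₅*: the embedded TP, whose subject is Samir₄.
*Hugo₁* and the pronoun do not c-command one another → neither Principle B nor Principle C is at stake; coindexation permitted.
*[Hugo₁'s lawyer]₂* c-commands the pronoun but from outside its binding domain, and is not c-commanded by it → coindexation permitted.
*Tariq₃* c-commands the pronoun but from outside its binding domain, and is not c-commanded by it → coindexation permitted.
*Samir₄* c-commands the pronoun within its binding domain → coindexation would violate Principle B.

{1, 2, 3}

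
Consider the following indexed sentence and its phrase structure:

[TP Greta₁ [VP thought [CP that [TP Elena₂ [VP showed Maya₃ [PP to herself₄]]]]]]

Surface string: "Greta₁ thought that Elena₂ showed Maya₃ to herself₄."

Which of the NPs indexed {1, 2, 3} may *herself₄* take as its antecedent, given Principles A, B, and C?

{2, 3}

*herself* is an anaphor, so Principle A applies: it must be bound in its binding domain.
Binding domain of *herself₄*: the embedded TP, whose subject is Elena₂.
*Greta₁* c-commands the anaphor but is outside its binding domain → cannot satisfy Principle A.
*Elena₂* c-commands the anaphor within its binding domain → licit binder.
*Maya₃* c-commands the anaphor within its binding domain → licit binder.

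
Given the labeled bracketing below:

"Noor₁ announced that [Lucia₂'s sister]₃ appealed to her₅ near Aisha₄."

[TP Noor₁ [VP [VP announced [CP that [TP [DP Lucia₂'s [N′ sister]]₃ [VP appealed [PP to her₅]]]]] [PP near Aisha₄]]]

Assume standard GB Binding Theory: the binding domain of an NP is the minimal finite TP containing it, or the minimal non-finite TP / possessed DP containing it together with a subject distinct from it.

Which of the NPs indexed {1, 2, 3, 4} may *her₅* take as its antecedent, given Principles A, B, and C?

{1, 2, 4}

*her* is a pronoun, so Principle B applies: it must be free in its binding domain.
Binding domain of *her₅*: the embedded TP, whose subject is [Lucia₂'s sister]₃.
*Noor₁* c-commands the pronoun but from outside its binding domain, and is not c-commanded by it → coindexation permitted.
*Lucia₂* and the pronoun do not c-command one another → neither Principle B nor Principle C is at stake; coindexation permitted.
*[Lucia₂'s sister]₃* c-commands the pronoun within its binding domain → coindexation would violate Principle B.
*Aisha₄* and the pronoun do not c-command one another → neither Principle B nor Principle C is at stake; coindexation permitted.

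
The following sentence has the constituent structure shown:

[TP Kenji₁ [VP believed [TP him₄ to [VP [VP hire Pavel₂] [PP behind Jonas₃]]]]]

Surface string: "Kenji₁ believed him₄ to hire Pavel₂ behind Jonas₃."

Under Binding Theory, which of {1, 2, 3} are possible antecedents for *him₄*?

none

*him* is a pronoun, so Principle B applies: it must be free in its binding domain.
Binding domain of *him₄*: the matrix TP, whose subject is Kenji₁.
*Kenji₁* c-commands the pronoun within its binding domain → coindexation would violate Principle B.
*Pavel₂*: the pronoun c-commands this R-expression → coindexation would violate Principle C on *Pavel₂*.
*Jonas₃*: the pronoun c-commands this R-expression → coindexation would violate Principle C on *Jonas₃*.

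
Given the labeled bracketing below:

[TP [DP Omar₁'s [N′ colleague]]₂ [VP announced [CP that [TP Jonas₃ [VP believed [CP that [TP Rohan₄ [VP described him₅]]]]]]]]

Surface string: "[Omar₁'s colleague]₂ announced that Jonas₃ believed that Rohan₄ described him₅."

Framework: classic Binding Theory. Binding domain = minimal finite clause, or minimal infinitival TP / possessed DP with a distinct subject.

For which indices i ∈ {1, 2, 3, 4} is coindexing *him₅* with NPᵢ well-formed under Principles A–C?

{1, 2, 3}

*him* is a pronoun, so Principle B applies: it must be free in its binding domain.
Binding domain of *him₅*: the embedded TP, whose subject is Rohan₄.
*Omar₁* and the pronoun do not c-command one another → neither Principle B nor Principle C is at stake; coindexation permitted.
*[Omar₁'s colleague]₂* c-commands the pronoun but from outside its binding domain, and is not c-commanded by it → coindexation permitted.
*Jonas₃* c-commands the pronoun but from outside its binding domain, and is not c-commanded by it → coindexation permitted.
*Rohan₄* c-commands the pronoun within its binding domain → coindexation would violate Principle B.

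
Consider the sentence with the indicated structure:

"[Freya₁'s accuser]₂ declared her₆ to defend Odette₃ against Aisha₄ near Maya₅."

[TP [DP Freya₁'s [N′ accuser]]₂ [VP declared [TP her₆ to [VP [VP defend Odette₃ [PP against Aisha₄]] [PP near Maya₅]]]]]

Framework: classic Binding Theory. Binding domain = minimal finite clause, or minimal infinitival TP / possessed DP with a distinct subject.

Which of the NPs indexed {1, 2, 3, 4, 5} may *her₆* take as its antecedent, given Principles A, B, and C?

*her* is a pronoun, so Principle B applies: it must be free in its binding domain.
Binding domain of *her₆*: the matrix TP, whose subject is [Freya₁'s accuser]₂.
*Freya₁* and the pronoun do not c-command one another → neither Principle B nor Principle C is at stake; coindexation permitted.
*[Freya₁'s accuser]₂* c-commands the pronoun within its binding domain → coindexation would violate Principle B.
*Odette₃*: the pronoun c-commands this R-expression → coindexation would violate Principle C on *Odette₃*.
*Aisha₄*: the pronoun c-commands this R-expression → coindexation would violate Principle C on *Aisha₄*.
*Maya₅*: the pronoun c-commands this R-expression → coindexation would violate Principle C on *Maya₅*.

{1}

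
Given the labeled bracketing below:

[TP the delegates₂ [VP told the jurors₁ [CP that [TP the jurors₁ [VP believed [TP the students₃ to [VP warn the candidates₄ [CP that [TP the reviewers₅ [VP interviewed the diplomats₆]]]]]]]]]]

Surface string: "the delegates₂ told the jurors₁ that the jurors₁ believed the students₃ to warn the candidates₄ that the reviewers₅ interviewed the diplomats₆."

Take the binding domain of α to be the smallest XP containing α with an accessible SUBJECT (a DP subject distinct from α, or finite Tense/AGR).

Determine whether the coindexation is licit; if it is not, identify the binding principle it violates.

The two coindexed NPs are *the jurors₁* (the higher occurrence) and *the jurors₁* (the lower occurrence).
*the jurors₁* (the lower occurrence) is an R-expression. Principle C requires it to be free everywhere.
*the jurors₁* (the higher occurrence) c-commands it and carries the same index.
The R-expression is bound → Principle C violation.

Principle C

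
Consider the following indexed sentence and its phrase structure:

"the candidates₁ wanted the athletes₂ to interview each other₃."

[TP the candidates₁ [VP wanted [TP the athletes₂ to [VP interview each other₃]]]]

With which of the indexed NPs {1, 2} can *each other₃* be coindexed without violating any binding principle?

*each other* is an anaphor, so Principle A applies: it must be bound in its binding domain.
Binding domain of *each other₃*: the embedded TP, whose subject is the athletes₂.
*the candidates₁* c-commands the anaphor but is outside its binding domain → cannot satisfy Principle A.
*the athletes₂* c-commands the anaphor within its binding domain → licit binder.

{2}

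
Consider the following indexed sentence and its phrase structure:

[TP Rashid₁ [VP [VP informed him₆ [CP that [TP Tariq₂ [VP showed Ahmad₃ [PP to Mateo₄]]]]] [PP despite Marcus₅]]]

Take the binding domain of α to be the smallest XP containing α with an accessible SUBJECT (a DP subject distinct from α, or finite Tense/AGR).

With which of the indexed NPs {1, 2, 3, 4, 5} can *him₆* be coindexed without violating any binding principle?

*him* is a pronoun, so Principle B applies: it must be free in its binding domain.
Binding domain of *him₆*: the matrix TP, whose subject is Rashid₁.
*Rashid₁* c-commands the pronoun within its binding domain → coindexation would violate Principle B.
*Tariq₂*: the pronoun c-commands this R-expression → coindexation would violate Principle C on *Tariq₂*.
*Ahmad₃*: the pronoun c-commands this R-expression → coindexation would violate Principle C on *Ahmad₃*.
*Mateo₄*: the pronoun c-commands this R-expression → coindexation would violate Principle C on *Mateo₄*.
*Marcus₅* and the pronoun do not c-command one another → neither Principle B nor Principle C is at stake; coindexation permitted.

{5}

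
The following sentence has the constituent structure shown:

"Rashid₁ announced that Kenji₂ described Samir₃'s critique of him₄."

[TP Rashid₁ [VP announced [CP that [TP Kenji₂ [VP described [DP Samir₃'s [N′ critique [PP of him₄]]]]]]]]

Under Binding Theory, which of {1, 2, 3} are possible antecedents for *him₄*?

*him* is a pronoun, so Principle B applies: it must be free in its binding domain.
Binding domain of *him₄*: the possessed DP, whose subject is Samir₃.
*Rashid₁* c-commands the pronoun but from outside its binding domain, and is not c-commanded by it → coindexation permitted.
*Kenji₂* c-commands the pronoun but from outside its binding domain, and is not c-commanded by it → coindexation permitted.
*Samir₃* c-commands the pronoun within its binding domain → coindexation would violate Principle B.

{1, 2}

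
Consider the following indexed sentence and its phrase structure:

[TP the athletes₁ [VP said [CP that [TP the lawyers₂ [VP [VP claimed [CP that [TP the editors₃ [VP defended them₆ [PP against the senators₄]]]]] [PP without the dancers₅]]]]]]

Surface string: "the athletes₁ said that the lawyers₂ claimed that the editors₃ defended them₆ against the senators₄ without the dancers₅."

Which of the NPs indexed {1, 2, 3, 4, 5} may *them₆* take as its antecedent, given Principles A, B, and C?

{1, 2, 5}

*them* is a pronoun, so Principle B applies: it must be free in its binding domain.
Binding domain of *them₆*: the embedded TP, whose subject is the editors₃.
*the athletes₁* c-commands the pronoun but from outside its binding domain, and is not c-commanded by it → coindexation permitted.
*the lawyers₂* c-commands the pronoun but from outside its binding domain, and is not c-commanded by it → coindexation permitted.
*the editors₃* c-commands the pronoun within its binding domain → coindexation would violate Principle B.
*the senators₄*: the pronoun c-commands this R-expression → coindexation would violate Principle C on *the senators₄*.
*the dancers₅* and the pronoun do not c-command one another → neither Principle B nor Principle C is at stake; coindexation permitted.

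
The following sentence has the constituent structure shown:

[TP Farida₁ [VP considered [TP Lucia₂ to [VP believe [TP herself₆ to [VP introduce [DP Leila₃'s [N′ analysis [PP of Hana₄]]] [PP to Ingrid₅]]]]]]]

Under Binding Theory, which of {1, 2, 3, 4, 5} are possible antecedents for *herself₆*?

*herself* is an anaphor, so Principle A applies: it must be bound in its binding domain.
Binding domain of *herself₆*: the embedded TP, whose subject is Lucia₂.
*Farida₁* c-commands the anaphor but is outside its binding domain → cannot satisfy Principle A.
*Lucia₂* c-commands the anaphor within its binding domain → licit binder.
*Leila₃* does not c-command the anaphor → cannot bind it.
*Hana₄* does not c-command the anaphor → cannot bind it.
*Ingrid₅* does not c-command the anaphor → cannot bind it.

{2}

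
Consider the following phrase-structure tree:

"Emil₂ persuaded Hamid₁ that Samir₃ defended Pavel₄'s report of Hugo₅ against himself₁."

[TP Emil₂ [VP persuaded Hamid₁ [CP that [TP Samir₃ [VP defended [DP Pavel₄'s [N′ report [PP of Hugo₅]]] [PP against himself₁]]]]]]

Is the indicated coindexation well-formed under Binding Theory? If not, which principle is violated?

Principle A

The two coindexed NPs are *Hamid₁* and *himself₁*.
*himself₁* is an anaphor. Principle A requires it to be bound within its binding domain — the embedded TP, whose subject is Samir₃.
Within that domain it is c-commanded by *Samir₃*, which does not share its index.
*Hamid₁* does c-command the anaphor, but from outside its binding domain.
The anaphor is unbound in its domain → Principle A violation.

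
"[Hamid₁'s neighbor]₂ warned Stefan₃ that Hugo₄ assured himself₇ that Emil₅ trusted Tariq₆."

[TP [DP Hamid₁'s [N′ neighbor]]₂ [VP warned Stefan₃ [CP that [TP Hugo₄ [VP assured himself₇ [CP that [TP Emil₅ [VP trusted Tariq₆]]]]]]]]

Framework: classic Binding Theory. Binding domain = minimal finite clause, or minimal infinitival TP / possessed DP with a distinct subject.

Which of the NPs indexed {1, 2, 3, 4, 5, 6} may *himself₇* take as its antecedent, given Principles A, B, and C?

{4}

*himself* is an anaphor, so Principle A applies: it must be bound in its binding domain.
Binding domain of *himself₇*: the embedded TP, whose subject is Hugo₄.
*Hamid₁* does not c-command the anaphor → cannot bind it.
*[Hamid₁'s neighbor]₂* c-commands the anaphor but is outside its binding domain → cannot satisfy Principle A.
*Stefan₃* c-commands the anaphor but is outside its binding domain → cannot satisfy Principle A.
*Hugo₄* c-commands the anaphor within its binding domain → licit binder.
*Emil₅* does not c-command the anaphor → cannot bind it.
*Tariq₆* does not c-command the anaphor → cannot bind it.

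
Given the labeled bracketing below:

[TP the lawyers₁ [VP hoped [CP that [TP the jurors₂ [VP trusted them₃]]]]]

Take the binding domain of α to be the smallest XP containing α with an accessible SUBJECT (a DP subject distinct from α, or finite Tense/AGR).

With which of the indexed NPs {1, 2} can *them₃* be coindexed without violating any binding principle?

*them* is a pronoun, so Principle B applies: it must be free in its binding domain.
Binding domain of *them₃*: the embedded TP, whose subject is the jurors₂.
*the lawyers₁* c-commands the pronoun but from outside its binding domain, and is not c-commanded by it → coindexation permitted.
*the jurors₂* c-commands the pronoun within its binding domain → coindexation would violate Principle B.

{1}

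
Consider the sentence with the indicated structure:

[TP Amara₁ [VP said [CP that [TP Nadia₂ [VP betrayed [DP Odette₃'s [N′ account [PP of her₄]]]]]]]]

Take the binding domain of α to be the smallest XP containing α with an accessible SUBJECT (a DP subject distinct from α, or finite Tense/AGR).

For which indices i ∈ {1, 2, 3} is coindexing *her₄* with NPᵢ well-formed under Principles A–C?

*her* is a pronoun, so Principle B applies: it must be free in its binding domain.
Binding domain of *her₄*: the possessed DP, whose subject is Odette₃.
*Amara₁* c-commands the pronoun but from outside its binding domain, and is not c-commanded by it → coindexation permitted.
*Nadia₂* c-commands the pronoun but from outside its binding domain, and is not c-commanded by it → coindexation permitted.
*Odette₃* c-commands the pronoun within its binding domain → coindexation would violate Principle B.

{1, 2}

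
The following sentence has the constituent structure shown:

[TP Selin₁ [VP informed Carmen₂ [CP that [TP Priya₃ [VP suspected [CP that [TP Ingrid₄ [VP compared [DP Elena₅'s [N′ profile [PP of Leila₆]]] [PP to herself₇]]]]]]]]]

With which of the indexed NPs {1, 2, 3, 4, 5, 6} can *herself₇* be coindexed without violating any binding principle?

*herself* is an anaphor, so Principle A applies: it must be bound in its binding domain.
Binding domain of *herself₇*: the embedded TP, whose subject is Ingrid₄.
*Selin₁* c-commands the anaphor but is outside its binding domain → cannot satisfy Principle A.
*Carmen₂* c-commands the anaphor but is outside its binding domain → cannot satisfy Principle A.
*Priya₃* c-commands the anaphor but is outside its binding domain → cannot satisfy Principle A.
*Ingrid₄* c-commands the anaphor within its binding domain → licit binder.
*Elena₅* does not c-command the anaphor → cannot bind it.
*Leila₆* does not c-command the anaphor → cannot bind it.

{4}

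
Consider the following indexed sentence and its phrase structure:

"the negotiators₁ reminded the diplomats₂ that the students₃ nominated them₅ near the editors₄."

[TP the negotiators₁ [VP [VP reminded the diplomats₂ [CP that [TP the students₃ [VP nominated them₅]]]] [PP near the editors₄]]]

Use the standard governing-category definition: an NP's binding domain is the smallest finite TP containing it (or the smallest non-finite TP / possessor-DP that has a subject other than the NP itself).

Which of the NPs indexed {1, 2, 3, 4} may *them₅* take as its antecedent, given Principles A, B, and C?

{1, 2, 4}

*them* is a pronoun, so Principle B applies: it must be free in its binding domain.
Binding domain of *them₅*: the embedded TP, whose subject is the students₃.
*the negotiators₁* c-commands the pronoun but from outside its binding domain, and is not c-commanded by it → coindexation permitted.
*the diplomats₂* c-commands the pronoun but from outside its binding domain, and is not c-commanded by it → coindexation permitted.
*the students₃* c-commands the pronoun within its binding domain → coindexation would violate Principle B.
*the editors₄* and the pronoun do not c-command one another → neither Principle B nor Principle C is at stake; coindexation permitted.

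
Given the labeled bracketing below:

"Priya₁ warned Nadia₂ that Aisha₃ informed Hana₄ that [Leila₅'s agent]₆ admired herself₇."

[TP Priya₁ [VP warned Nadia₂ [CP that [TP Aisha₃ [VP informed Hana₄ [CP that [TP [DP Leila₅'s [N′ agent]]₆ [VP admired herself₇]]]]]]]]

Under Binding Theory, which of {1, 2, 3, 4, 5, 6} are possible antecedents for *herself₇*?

*herself* is an anaphor, so Principle A applies: it must be bound in its binding domain.
Binding domain of *herself₇*: the embedded TP, whose subject is [Leila₅'s agent]₆.
*Priya₁* c-commands the anaphor but is outside its binding domain → cannot satisfy Principle A.
*Nadia₂* c-commands the anaphor but is outside its binding domain → cannot satisfy Principle A.
*Aisha₃* c-commands the anaphor but is outside its binding domain → cannot satisfy Principle A.
*Hana₄* c-commands the anaphor but is outside its binding domain → cannot satisfy Principle A.
*Leila₅* does not c-command the anaphor → cannot bind it.
*[Leila₅'s agent]₆* c-commands the anaphor within its binding domain → licit binder.

{6}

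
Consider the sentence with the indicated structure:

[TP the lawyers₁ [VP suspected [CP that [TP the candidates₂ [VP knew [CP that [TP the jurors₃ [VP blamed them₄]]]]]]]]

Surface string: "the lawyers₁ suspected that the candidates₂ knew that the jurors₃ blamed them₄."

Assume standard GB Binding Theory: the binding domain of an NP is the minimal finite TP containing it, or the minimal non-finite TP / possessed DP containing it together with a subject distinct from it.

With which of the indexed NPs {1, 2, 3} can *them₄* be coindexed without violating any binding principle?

*them* is a pronoun, so Principle B applies: it must be free in its binding domain.
Binding domain of *them₄*: the embedded TP, whose subject is the jurors₃.
*the lawyers₁* c-commands the pronoun but from outside its binding domain, and is not c-commanded by it → coindexation permitted.
*the candidates₂* c-commands the pronoun but from outside its binding domain, and is not c-commanded by it → coindexation permitted.
*the jurors₃* c-commands the pronoun within its binding domain → coindexation would violate Principle B.

{1, 2}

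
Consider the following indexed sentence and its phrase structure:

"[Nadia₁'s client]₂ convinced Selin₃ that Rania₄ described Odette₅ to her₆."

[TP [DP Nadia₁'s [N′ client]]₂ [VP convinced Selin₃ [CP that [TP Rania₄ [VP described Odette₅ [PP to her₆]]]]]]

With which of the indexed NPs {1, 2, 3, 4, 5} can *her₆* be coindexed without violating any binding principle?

{1, 2, 3}

*her* is a pronoun, so Principle B applies: it must be free in its binding domain.
Binding domain of *her₆*: the embedded TP, whose subject is Rania₄.
*Nadia₁* and the pronoun do not c-command one another → neither Principle B nor Principle C is at stake; coindexation permitted.
*[Nadia₁'s client]₂* c-commands the pronoun but from outside its binding domain, and is not c-commanded by it → coindexation permitted.
*Selin₃* c-commands the pronoun but from outside its binding domain, and is not c-commanded by it → coindexation permitted.
*Rania₄* c-commands the pronoun within its binding domain → coindexation would violate Principle B.
*Odette₅* c-commands the pronoun within its binding domain → coindexation would violate Principle B.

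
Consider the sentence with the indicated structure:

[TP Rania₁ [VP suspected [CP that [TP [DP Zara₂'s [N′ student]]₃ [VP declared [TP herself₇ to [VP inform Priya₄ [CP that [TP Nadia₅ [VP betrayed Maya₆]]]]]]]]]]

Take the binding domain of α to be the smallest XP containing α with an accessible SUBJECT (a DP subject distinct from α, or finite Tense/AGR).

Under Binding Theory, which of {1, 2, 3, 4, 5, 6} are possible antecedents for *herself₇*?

*herself* is an anaphor, so Principle A applies: it must be bound in its binding domain.
Binding domain of *herself₇*: the embedded TP, whose subject is [Zara₂'s student]₃.
*Rania₁* c-commands the anaphor but is outside its binding domain → cannot satisfy Principle A.
*Zara₂* does not c-command the anaphor → cannot bind it.
*[Zara₂'s student]₃* c-commands the anaphor within its binding domain → licit binder.
*Priya₄* does not c-command the anaphor → cannot bind it.
*Nadia₅* does not c-command the anaphor → cannot bind it.
*Maya₆* does not c-command the anaphor → cannot bind it.

{3}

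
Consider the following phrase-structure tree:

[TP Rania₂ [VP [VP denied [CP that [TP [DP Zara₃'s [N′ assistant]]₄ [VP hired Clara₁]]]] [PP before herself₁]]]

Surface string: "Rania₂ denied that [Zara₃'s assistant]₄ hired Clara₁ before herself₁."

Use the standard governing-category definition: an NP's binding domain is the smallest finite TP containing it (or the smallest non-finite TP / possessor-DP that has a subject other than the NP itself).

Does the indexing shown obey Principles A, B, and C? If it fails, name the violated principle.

Principle A

The two coindexed NPs are *Clara₁* and *herself₁*.
*herself₁* is an anaphor. Principle A requires it to be bound within its binding domain — the matrix TP, whose subject is Rania₂.
Within that domain it is c-commanded by *Rania₂*, which does not share its index.
*Clara₁* does not c-command the anaphor at all.
The anaphor is unbound in its domain → Principle A violation.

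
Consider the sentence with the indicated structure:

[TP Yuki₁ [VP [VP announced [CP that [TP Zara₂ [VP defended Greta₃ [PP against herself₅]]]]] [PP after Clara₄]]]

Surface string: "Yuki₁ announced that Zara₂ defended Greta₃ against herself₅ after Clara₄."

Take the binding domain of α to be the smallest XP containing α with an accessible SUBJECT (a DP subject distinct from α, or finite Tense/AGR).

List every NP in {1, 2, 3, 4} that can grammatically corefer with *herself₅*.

*herself* is an anaphor, so Principle A applies: it must be bound in its binding domain.
Binding domain of *herself₅*: the embedded TP, whose subject is Zara₂.
*Yuki₁* c-commands the anaphor but is outside its binding domain → cannot satisfy Principle A.
*Zara₂* c-commands the anaphor within its binding domain → licit binder.
*Greta₃* c-commands the anaphor within its binding domain → licit binder.
*Clara₄* does not c-command the anaphor → cannot bind it.

{2, 3}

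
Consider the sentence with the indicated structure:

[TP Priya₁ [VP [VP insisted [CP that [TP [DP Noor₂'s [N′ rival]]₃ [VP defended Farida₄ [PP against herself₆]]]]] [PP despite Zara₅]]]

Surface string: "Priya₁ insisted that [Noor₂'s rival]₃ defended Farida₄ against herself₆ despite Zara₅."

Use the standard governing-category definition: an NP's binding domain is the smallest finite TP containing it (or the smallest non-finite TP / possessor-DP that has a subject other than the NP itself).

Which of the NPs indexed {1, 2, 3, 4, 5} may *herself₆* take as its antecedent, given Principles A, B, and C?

{3, 4}

*herself* is an anaphor, so Principle A applies: it must be bound in its binding domain.
Binding domain of *herself₆*: the embedded TP, whose subject is [Noor₂'s rival]₃.
*Priya₁* c-commands the anaphor but is outside its binding domain → cannot satisfy Principle A.
*Noor₂* does not c-command the anaphor → cannot bind it.
*[Noor₂'s rival]₃* c-commands the anaphor within its binding domain → licit binder.
*Farida₄* c-commands the anaphor within its binding domain → licit binder.
*Zara₅* does not c-command the anaphor → cannot bind it.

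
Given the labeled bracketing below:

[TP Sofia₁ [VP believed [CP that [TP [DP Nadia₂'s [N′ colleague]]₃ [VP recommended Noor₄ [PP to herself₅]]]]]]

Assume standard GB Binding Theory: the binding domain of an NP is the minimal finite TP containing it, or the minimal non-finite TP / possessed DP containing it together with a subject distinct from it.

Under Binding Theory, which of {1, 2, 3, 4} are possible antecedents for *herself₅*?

{3, 4}

*herself* is an anaphor, so Principle A applies: it must be bound in its binding domain.
Binding domain of *herself₅*: the embedded TP, whose subject is [Nadia₂'s colleague]₃.
*Sofia₁* c-commands the anaphor but is outside its binding domain → cannot satisfy Principle A.
*Nadia₂* does not c-command the anaphor → cannot bind it.
*[Nadia₂'s colleague]₃* c-commands the anaphor within its binding domain → licit binder.
*Noor₄* c-commands the anaphor within its binding domain → licit binder.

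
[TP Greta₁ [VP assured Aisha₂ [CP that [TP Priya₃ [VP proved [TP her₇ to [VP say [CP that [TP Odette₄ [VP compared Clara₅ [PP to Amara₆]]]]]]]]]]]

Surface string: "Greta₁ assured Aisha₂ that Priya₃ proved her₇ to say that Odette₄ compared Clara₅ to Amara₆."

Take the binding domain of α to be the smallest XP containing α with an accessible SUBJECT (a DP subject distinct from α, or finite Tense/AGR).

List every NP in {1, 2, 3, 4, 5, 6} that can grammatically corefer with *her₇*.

*her* is a pronoun, so Principle B applies: it must be free in its binding domain.
Binding domain of *her₇*: the embedded TP, whose subject is Priya₃.
*Greta₁* c-commands the pronoun but from outside its binding domain, and is not c-commanded by it → coindexation permitted.
*Aisha₂* c-commands the pronoun but from outside its binding domain, and is not c-commanded by it → coindexation permitted.
*Priya₃* c-commands the pronoun within its binding domain → coindexation would violate Principle B.
*Odette₄*: the pronoun c-commands this R-expression → coindexation would violate Principle C on *Odette₄*.
*Clara₅*: the pronoun c-commands this R-expression → coindexation would violate Principle C on *Clara₅*.
*Amara₆*: the pronoun c-commands this R-expression → coindexation would violate Principle C on *Amara₆*.

{1, 2}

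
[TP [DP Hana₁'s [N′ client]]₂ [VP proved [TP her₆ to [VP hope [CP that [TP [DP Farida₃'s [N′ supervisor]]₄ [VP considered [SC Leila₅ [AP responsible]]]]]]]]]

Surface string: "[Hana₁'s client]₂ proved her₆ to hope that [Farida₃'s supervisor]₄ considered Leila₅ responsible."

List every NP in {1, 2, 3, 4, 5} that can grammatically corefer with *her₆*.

*her* is a pronoun, so Principle B applies: it must be free in its binding domain.
Binding domain of *her₆*: the matrix TP, whose subject is [Hana₁'s client]₂.
*Hana₁* and the pronoun do not c-command one another → neither Principle B nor Principle C is at stake; coindexation permitted.
*[Hana₁'s client]₂* c-commands the pronoun within its binding domain → coindexation would violate Principle B.
*Farida₃*: the pronoun c-commands this R-expression → coindexation would violate Principle C on *Farida₃*.
*[Farida₃'s supervisor]₄*: the pronoun c-commands this R-expression → coindexation would violate Principle C on *[Farida₃'s supervisor]₄*.
*Leila₅*: the pronoun c-commands this R-expression → coindexation would violate Principle C on *Leila₅*.

{1}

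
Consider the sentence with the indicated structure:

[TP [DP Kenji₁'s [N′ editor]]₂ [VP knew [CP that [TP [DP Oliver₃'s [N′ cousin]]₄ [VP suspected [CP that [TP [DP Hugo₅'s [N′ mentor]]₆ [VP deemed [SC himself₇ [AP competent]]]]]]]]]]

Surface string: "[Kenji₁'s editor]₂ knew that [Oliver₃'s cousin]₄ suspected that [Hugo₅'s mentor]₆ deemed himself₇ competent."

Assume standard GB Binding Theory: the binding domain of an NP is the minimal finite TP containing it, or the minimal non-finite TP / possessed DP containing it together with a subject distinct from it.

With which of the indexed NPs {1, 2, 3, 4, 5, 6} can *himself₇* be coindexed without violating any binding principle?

{6}

*himself* is an anaphor, so Principle A applies: it must be bound in its binding domain.
Binding domain of *himself₇*: the embedded TP, whose subject is [Hugo₅'s mentor]₆.
*Kenji₁* does not c-command the anaphor → cannot bind it.
*[Kenji₁'s editor]₂* c-commands the anaphor but is outside its binding domain → cannot satisfy Principle A.
*Oliver₃* does not c-command the anaphor → cannot bind it.
*[Oliver₃'s cousin]₄* c-commands the anaphor but is outside its binding domain → cannot satisfy Principle A.
*Hugo₅* does not c-command the anaphor → cannot bind it.
*[Hugo₅'s mentor]₆* c-commands the anaphor within its binding domain → licit binder.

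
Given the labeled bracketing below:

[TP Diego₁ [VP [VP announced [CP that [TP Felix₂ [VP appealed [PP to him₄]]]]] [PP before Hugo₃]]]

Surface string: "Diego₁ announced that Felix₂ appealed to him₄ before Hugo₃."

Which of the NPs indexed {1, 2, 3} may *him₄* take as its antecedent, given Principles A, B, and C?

*him* is a pronoun, so Principle B applies: it must be free in its binding domain.
Binding domain of *him₄*: the embedded TP, whose subject is Felix₂.
*Diego₁* c-commands the pronoun but from outside its binding domain, and is not c-commanded by it → coindexation permitted.
*Felix₂* c-commands the pronoun within its binding domain → coindexation would violate Principle B.
*Hugo₃* and the pronoun do not c-command one another → neither Principle B nor Principle C is at stake; coindexation permitted.

{1, 3}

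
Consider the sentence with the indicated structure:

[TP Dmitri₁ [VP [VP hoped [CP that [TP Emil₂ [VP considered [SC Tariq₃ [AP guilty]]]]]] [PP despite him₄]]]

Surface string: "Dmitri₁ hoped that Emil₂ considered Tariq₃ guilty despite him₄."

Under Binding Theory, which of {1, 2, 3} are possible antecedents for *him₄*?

*him* is a pronoun, so Principle B applies: it must be free in its binding domain.
Binding domain of *him₄*: the matrix TP, whose subject is Dmitri₁.
*Dmitri₁* c-commands the pronoun within its binding domain → coindexation would violate Principle B.
*Emil₂* and the pronoun do not c-command one another → neither Principle B nor Principle C is at stake; coindexation permitted.
*Tariq₃* and the pronoun do not c-command one another → neither Principle B nor Principle C is at stake; coindexation permitted.

{2, 3}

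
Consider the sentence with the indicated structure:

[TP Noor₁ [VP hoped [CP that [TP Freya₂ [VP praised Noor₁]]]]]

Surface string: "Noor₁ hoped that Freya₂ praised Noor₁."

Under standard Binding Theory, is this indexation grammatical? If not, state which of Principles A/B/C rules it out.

The two coindexed NPs are *Noor₁* (the higher occurrence) and *Noor₁* (the lower occurrence).
*Noor₁* (the lower occurrence) is an R-expression. Principle C requires it to be free everywhere.
*Noor₁* (the higher occurrence) c-commands it and carries the same index.
The R-expression is bound → Principle C violation.

Principle C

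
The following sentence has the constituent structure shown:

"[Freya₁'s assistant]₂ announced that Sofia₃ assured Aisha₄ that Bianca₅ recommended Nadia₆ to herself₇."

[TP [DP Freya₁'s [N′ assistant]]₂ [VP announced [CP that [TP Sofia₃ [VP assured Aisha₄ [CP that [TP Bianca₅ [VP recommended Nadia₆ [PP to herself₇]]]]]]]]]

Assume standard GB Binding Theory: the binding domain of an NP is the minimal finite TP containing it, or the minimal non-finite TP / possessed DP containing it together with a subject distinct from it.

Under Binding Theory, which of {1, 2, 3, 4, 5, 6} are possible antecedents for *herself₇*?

{5, 6}

*herself* is an anaphor, so Principle A applies: it must be bound in its binding domain.
Binding domain of *herself₇*: the embedded TP, whose subject is Bianca₅.
*Freya₁* does not c-command the anaphor → cannot bind it.
*[Freya₁'s assistant]₂* c-commands the anaphor but is outside its binding domain → cannot satisfy Principle A.
*Sofia₃* c-commands the anaphor but is outside its binding domain → cannot satisfy Principle A.
*Aisha₄* c-commands the anaphor but is outside its binding domain → cannot satisfy Principle A.
*Bianca₅* c-commands the anaphor within its binding domain → licit binder.
*Nadia₆* c-commands the anaphor within its binding domain → licit binder.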